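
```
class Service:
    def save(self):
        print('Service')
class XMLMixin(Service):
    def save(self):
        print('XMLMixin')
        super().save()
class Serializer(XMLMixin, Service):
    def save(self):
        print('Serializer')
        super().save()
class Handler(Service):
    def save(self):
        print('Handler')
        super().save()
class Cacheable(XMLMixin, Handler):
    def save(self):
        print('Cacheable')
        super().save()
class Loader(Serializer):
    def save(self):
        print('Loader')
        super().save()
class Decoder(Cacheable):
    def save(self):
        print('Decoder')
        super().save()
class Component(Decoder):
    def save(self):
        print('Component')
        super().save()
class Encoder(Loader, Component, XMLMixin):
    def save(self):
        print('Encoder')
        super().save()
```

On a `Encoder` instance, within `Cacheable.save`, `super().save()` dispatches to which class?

XMLMixin

L[Encoder] = Encoder + merge(L[Loader], L[Component], L[XMLMixin], [Loader Component XMLMixin])
  take Loader:  [Loader Serializer XMLMixin Service object] + [Component Decoder Cacheable XMLMixin Handler Service object] + [XMLMixin Service object] + [Loader Component XMLMixin]
  take Serializer:  [Serializer XMLMixin Service object] + [Component Decoder Cacheable XMLMixin Handler Service object] + [XMLMixin Service object] + [Component XMLMixin]
  take Component:  [XMLMixin Service object] + [Component Decoder Cacheable XMLMixin Handler Service object] + [XMLMixin Service object] + [Component XMLMixin]
  take Decoder:  [XMLMixin Service object] + [Decoder Cacheable XMLMixin Handler Service object] + [XMLMixin Service object] + [XMLMixin]
  take Cacheable:  [XMLMixin Service object] + [Cacheable XMLMixin Handler Service object] + [XMLMixin Service object] + [XMLMixin]
  take XMLMixin:  [XMLMixin Service object] + [XMLMixin Handler Service object] + [XMLMixin Service object] + [XMLMixin]
  take Handler:  [Service object] + [Handler Service object] + [Service object]
  take Service:  [Service object] + [Service object] + [Service object]
  take object:  [object] + [object] + [object]
MRO: Encoder Loader Serializer Component Decoder Cacheable XMLMixin Handler Service object
super() in Cacheable.save on a Encoder instance goes to the class after Cacheable in Encoder's MRO: XMLMixin.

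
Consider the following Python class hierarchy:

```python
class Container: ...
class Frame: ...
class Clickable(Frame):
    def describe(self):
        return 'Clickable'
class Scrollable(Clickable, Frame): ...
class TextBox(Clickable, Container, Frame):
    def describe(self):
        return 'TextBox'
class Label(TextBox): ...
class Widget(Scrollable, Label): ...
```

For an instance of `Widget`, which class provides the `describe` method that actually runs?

L[Widget] = Widget + merge(L[Scrollable], L[Label], [Scrollable Label])
  take Scrollable:  [Scrollable Clickable Frame object] + [Label TextBox Clickable Container Frame object] + [Scrollable Label]
  take Label:  [Clickable Frame object] + [Label TextBox Clickable Container Frame object] + [Label]
  take TextBox:  [Clickable Frame object] + [TextBox Clickable Container Frame object]
  take Clickable:  [Clickable Frame object] + [Clickable Container Frame object]
  take Container:  [Frame object] + [Container Frame object]
  take Frame:  [Frame object] + [Frame object]
  take object:  [object] + [object]
MRO: Widget Scrollable Label TextBox Clickable Container Frame object
describe is defined in: Clickable, TextBox. First along the MRO is TextBox.

TextBox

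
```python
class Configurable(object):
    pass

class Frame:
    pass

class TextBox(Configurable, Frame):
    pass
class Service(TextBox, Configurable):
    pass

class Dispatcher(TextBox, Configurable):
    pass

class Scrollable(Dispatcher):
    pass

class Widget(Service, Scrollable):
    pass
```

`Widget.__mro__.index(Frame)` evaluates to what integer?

6

L[Widget] = Widget + merge(L[Service], L[Scrollable], [Service Scrollable])
  take Service:  [Service TextBox Configurable Frame object] + [Scrollable Dispatcher TextBox Configurable Frame object] + [Service Scrollable]
  take Scrollable:  [TextBox Configurable Frame object] + [Scrollable Dispatcher TextBox Configurable Frame object] + [Scrollable]
  take Dispatcher:  [TextBox Configurable Frame object] + [Dispatcher TextBox Configurable Frame object]
  take TextBox:  [TextBox Configurable Frame object] + [TextBox Configurable Frame object]
  take Configurable:  [Configurable Frame object] + [Configurable Frame object]
  take Frame:  [Frame object] + [Frame object]
  take object:  [object] + [object]
MRO: Widget Service Scrollable Dispatcher TextBox Configurable Frame object
Frame sits at index 6.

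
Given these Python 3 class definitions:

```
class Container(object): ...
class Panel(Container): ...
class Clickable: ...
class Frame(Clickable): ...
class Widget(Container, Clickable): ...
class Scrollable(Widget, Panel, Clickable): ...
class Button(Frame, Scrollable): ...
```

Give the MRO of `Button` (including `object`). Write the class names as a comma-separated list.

Button, Frame, Scrollable, Widget, Panel, Container, Clickable, object

L[Button] = Button + merge(L[Frame], L[Scrollable], [Frame Scrollable])
  take Frame:  [Frame Clickable object] + [Scrollable Widget Panel Container Clickable object] + [Frame Scrollable]
  take Scrollable:  [Clickable object] + [Scrollable Widget Panel Container Clickable object] + [Scrollable]
  take Widget:  [Clickable object] + [Widget Panel Container Clickable object]
  take Panel:  [Clickable object] + [Panel Container Clickable object]
  take Container:  [Clickable object] + [Container Clickable object]
  take Clickable:  [Clickable object] + [Clickable object]
  take object:  [object] + [object]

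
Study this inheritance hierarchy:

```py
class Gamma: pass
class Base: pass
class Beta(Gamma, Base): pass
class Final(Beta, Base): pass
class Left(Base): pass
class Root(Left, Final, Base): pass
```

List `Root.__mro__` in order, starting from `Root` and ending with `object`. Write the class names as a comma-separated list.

Root, Left, Final, Beta, Gamma, Base, object

L[Root] = Root + merge(L[Left], L[Final], L[Base], [Left Final Base])
  take Left:  [Left Base object] + [Final Beta Gamma Base object] + [Base object] + [Left Final Base]
  take Final:  [Base object] + [Final Beta Gamma Base object] + [Base object] + [Final Base]
  take Beta:  [Base object] + [Beta Gamma Base object] + [Base object] + [Base]
  take Gamma:  [Base object] + [Gamma Base object] + [Base object] + [Base]
  take Base:  [Base object] + [Base object] + [Base object] + [Base]
  take object:  [object] + [object] + [object]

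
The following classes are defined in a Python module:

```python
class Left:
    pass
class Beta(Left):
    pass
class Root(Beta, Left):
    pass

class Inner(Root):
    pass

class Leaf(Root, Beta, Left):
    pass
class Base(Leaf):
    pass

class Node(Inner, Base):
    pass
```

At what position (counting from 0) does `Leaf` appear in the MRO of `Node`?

L[Node] = Node + merge(L[Inner], L[Base], [Inner Base])
  take Inner:  [Inner Root Beta Left object] + [Base Leaf Root Beta Left object] + [Inner Base]
  take Base:  [Root Beta Left object] + [Base Leaf Root Beta Left object] + [Base]
  take Leaf:  [Root Beta Left object] + [Leaf Root Beta Left object]
  take Root:  [Root Beta Left object] + [Root Beta Left object]
  take Beta:  [Beta Left object] + [Beta Left object]
  take Left:  [Left object] + [Left object]
  take object:  [object] + [object]
MRO: Node Inner Base Leaf Root Beta Left object
Leaf sits at index 3.

3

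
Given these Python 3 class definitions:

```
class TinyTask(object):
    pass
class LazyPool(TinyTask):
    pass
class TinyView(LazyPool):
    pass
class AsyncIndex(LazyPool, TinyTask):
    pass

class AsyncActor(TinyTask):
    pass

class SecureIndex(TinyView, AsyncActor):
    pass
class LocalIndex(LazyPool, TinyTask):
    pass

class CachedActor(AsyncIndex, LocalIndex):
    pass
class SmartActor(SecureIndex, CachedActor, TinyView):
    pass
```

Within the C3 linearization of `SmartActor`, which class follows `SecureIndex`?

CachedActor

L[SmartActor] = SmartActor + merge(L[SecureIndex], L[CachedActor], L[TinyView], [SecureIndex CachedActor TinyView])
  take SecureIndex:  [SecureIndex TinyView LazyPool AsyncActor TinyTask object] + [CachedActor AsyncIndex LocalIndex LazyPool TinyTask object] + [TinyView LazyPool TinyTask object] + [SecureIndex CachedActor TinyView]
  take CachedActor:  [TinyView LazyPool AsyncActor TinyTask object] + [CachedActor AsyncIndex LocalIndex LazyPool TinyTask object] + [TinyView LazyPool TinyTask object] + [CachedActor TinyView]
  take TinyView:  [TinyView LazyPool AsyncActor TinyTask object] + [AsyncIndex LocalIndex LazyPool TinyTask object] + [TinyView LazyPool TinyTask object] + [TinyView]
  take AsyncIndex:  [LazyPool AsyncActor TinyTask object] + [AsyncIndex LocalIndex LazyPool TinyTask object] + [LazyPool TinyTask object]
  take LocalIndex:  [LazyPool AsyncActor TinyTask object] + [LocalIndex LazyPool TinyTask object] + [LazyPool TinyTask object]
  take LazyPool:  [LazyPool AsyncActor TinyTask object] + [LazyPool TinyTask object] + [LazyPool TinyTask object]
  take AsyncActor:  [AsyncActor TinyTask object] + [TinyTask object] + [TinyTask object]
  take TinyTask:  [TinyTask object] + [TinyTask object] + [TinyTask object]
  take object:  [object] + [object] + [object]
MRO: SmartActor SecureIndex CachedActor TinyView AsyncIndex LocalIndex LazyPool AsyncActor TinyTask object
SecureIndex is at position 1; next is CachedActor.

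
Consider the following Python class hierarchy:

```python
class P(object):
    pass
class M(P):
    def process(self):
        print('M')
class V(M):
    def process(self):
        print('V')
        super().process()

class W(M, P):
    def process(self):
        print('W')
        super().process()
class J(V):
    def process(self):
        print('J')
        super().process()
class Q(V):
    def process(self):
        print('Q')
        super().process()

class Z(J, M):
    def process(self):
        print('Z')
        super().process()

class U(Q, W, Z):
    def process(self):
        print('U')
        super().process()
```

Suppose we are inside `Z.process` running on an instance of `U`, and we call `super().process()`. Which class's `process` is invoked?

L[U] = U + merge(L[Q], L[W], L[Z], [Q W Z])
  take Q:  [Q V M P object] + [W M P object] + [Z J V M P object] + [Q W Z]
  take W:  [V M P object] + [W M P object] + [Z J V M P object] + [W Z]
  take Z:  [V M P object] + [M P object] + [Z J V M P object] + [Z]
  take J:  [V M P object] + [M P object] + [J V M P object]
  take V:  [V M P object] + [M P object] + [V M P object]
  take M:  [M P object] + [M P object] + [M P object]
  take P:  [P object] + [P object] + [P object]
  take object:  [object] + [object] + [object]
MRO: U Q W Z J V M P object
super() in Z.process on a U instance goes to the class after Z in U's MRO: J.

J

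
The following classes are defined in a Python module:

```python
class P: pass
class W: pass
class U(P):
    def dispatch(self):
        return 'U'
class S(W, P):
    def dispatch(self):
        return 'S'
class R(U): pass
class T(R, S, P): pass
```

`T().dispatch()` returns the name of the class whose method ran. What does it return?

L[T] = T + merge(L[R], L[S], L[P], [R S P])
  take R:  [R U P object] + [S W P object] + [P object] + [R S P]
  take U:  [U P object] + [S W P object] + [P object] + [S P]
  take S:  [P object] + [S W P object] + [P object] + [S P]
  take W:  [P object] + [W P object] + [P object] + [P]
  take P:  [P object] + [P object] + [P object] + [P]
  take object:  [object] + [object] + [object]
MRO: T R U S W P object
dispatch is defined in: S, U. First along the MRO is U.

U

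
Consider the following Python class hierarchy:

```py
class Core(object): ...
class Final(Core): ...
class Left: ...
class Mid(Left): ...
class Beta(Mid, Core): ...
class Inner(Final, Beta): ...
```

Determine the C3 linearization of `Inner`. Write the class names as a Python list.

[Inner, Final, Beta, Mid, Left, Core, object]

L[Inner] = Inner + merge(L[Final], L[Beta], [Final Beta])
  take Final:  [Final Core object] + [Beta Mid Left Core object] + [Final Beta]
  take Beta:  [Core object] + [Beta Mid Left Core object] + [Beta]
  take Mid:  [Core object] + [Mid Left Core object]
  take Left:  [Core object] + [Left Core object]
  take Core:  [Core object] + [Core object]
  take object:  [object] + [object]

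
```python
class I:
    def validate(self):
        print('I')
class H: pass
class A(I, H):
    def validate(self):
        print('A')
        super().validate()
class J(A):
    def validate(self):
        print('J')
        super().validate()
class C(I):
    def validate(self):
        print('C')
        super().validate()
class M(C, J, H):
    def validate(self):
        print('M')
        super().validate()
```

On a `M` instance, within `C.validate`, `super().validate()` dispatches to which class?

L[M] = M + merge(L[C], L[J], L[H], [C J H])
  take C:  [C I object] + [J A I H object] + [H object] + [C J H]
  take J:  [I object] + [J A I H object] + [H object] + [J H]
  take A:  [I object] + [A I H object] + [H object] + [H]
  take I:  [I object] + [I H object] + [H object] + [H]
  take H:  [object] + [H object] + [H object] + [H]
  take object:  [object] + [object] + [object]
MRO: M C J A I H object
super() in C.validate on a M instance goes to the class after C in M's MRO: J.

J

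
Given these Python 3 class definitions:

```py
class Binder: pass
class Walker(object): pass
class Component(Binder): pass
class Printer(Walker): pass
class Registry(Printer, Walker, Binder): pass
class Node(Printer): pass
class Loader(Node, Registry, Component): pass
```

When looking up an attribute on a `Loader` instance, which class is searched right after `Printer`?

L[Loader] = Loader + merge(L[Node], L[Registry], L[Component], [Node Registry Component])
  take Node:  [Node Printer Walker object] + [Registry Printer Walker Binder object] + [Component Binder object] + [Node Registry Component]
  take Registry:  [Printer Walker object] + [Registry Printer Walker Binder object] + [Component Binder object] + [Registry Component]
  take Printer:  [Printer Walker object] + [Printer Walker Binder object] + [Component Binder object] + [Component]
  take Walker:  [Walker object] + [Walker Binder object] + [Component Binder object] + [Component]
  take Component:  [object] + [Binder object] + [Component Binder object] + [Component]
  take Binder:  [object] + [Binder object] + [Binder object]
  take object:  [object] + [object] + [object]
MRO: Loader Node Registry Printer Walker Component Binder object
Printer is at position 3; next is Walker.

Walker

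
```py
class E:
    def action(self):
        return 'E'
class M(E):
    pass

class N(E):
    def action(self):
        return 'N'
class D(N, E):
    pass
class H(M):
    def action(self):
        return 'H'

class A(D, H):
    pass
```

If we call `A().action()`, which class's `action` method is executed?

L[A] = A + merge(L[D], L[H], [D H])
  take D:  [D N E object] + [H M E object] + [D H]
  take N:  [N E object] + [H M E object] + [H]
  take H:  [E object] + [H M E object] + [H]
  take M:  [E object] + [M E object]
  take E:  [E object] + [E object]
  take object:  [object] + [object]
MRO: A D N H M E object
action is defined in: E, H, N. First along the MRO is N.

N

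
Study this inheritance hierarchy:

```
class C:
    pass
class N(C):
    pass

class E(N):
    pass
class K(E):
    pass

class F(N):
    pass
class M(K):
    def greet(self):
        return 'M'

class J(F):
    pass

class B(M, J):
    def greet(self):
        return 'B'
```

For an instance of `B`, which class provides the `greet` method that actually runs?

B

L[B] = B + merge(L[M], L[J], [M J])
  take M:  [M K E N C object] + [J F N C object] + [M J]
  take K:  [K E N C object] + [J F N C object] + [J]
  take E:  [E N C object] + [J F N C object] + [J]
  take J:  [N C object] + [J F N C object] + [J]
  take F:  [N C object] + [F N C object]
  take N:  [N C object] + [N C object]
  take C:  [C object] + [C object]
  take object:  [object] + [object]
MRO: B M K E J F N C object
greet is defined in: B, M. First along the MRO is B.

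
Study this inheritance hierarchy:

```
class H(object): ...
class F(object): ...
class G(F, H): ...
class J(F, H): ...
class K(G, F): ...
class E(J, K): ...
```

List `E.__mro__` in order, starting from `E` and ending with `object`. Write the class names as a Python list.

L[E] = E + merge(L[J], L[K], [J K])
  take J:  [J F H object] + [K G F H object] + [J K]
  take K:  [F H object] + [K G F H object] + [K]
  take G:  [F H object] + [G F H object]
  take F:  [F H object] + [F H object]
  take H:  [H object] + [H object]
  take object:  [object] + [object]

[E, J, K, G, F, H, object]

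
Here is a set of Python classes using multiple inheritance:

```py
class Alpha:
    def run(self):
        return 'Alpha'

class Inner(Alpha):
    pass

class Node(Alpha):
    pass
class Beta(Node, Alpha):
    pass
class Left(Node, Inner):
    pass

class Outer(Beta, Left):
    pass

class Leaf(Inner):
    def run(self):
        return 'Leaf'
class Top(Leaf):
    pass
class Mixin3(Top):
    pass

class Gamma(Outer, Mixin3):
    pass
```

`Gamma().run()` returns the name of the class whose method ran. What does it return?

L[Gamma] = Gamma + merge(L[Outer], L[Mixin3], [Outer Mixin3])
  take Outer:  [Outer Beta Left Node Inner Alpha object] + [Mixin3 Top Leaf Inner Alpha object] + [Outer Mixin3]
  take Beta:  [Beta Left Node Inner Alpha object] + [Mixin3 Top Leaf Inner Alpha object] + [Mixin3]
  take Left:  [Left Node Inner Alpha object] + [Mixin3 Top Leaf Inner Alpha object] + [Mixin3]
  take Node:  [Node Inner Alpha object] + [Mixin3 Top Leaf Inner Alpha object] + [Mixin3]
  take Mixin3:  [Inner Alpha object] + [Mixin3 Top Leaf Inner Alpha object] + [Mixin3]
  take Top:  [Inner Alpha object] + [Top Leaf Inner Alpha object]
  take Leaf:  [Inner Alpha object] + [Leaf Inner Alpha object]
  take Inner:  [Inner Alpha object] + [Inner Alpha object]
  take Alpha:  [Alpha object] + [Alpha object]
  take object:  [object] + [object]
MRO: Gamma Outer Beta Left Node Mixin3 Top Leaf Inner Alpha object
run is defined in: Alpha, Leaf. First along the MRO is Leaf.

Leaf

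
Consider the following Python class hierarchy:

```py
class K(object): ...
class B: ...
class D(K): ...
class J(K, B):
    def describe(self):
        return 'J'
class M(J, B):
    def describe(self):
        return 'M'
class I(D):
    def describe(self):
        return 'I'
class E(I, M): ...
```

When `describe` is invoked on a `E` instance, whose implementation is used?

I

L[E] = E + merge(L[I], L[M], [I M])
  take I:  [I D K object] + [M J K B object] + [I M]
  take D:  [D K object] + [M J K B object] + [M]
  take M:  [K object] + [M J K B object] + [M]
  take J:  [K object] + [J K B object]
  take K:  [K object] + [K B object]
  take B:  [object] + [B object]
  take object:  [object] + [object]
MRO: E I D M J K B object
describe is defined in: I, J, M. First along the MRO is I.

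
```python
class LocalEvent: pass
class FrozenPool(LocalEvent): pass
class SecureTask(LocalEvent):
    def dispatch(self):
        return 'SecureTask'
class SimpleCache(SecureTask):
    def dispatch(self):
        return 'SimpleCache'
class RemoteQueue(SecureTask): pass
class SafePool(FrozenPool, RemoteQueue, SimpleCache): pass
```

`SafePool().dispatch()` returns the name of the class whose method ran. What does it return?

L[SafePool] = SafePool + merge(L[FrozenPool], L[RemoteQueue], L[SimpleCache], [FrozenPool RemoteQueue SimpleCache])
  take FrozenPool:  [FrozenPool LocalEvent object] + [RemoteQueue SecureTask LocalEvent object] + [SimpleCache SecureTask LocalEvent object] + [FrozenPool RemoteQueue SimpleCache]
  take RemoteQueue:  [LocalEvent object] + [RemoteQueue SecureTask LocalEvent object] + [SimpleCache SecureTask LocalEvent object] + [RemoteQueue SimpleCache]
  take SimpleCache:  [LocalEvent object] + [SecureTask LocalEvent object] + [SimpleCache SecureTask LocalEvent object] + [SimpleCache]
  take SecureTask:  [LocalEvent object] + [SecureTask LocalEvent object] + [SecureTask LocalEvent object]
  take LocalEvent:  [LocalEvent object] + [LocalEvent object] + [LocalEvent object]
  take object:  [object] + [object] + [object]
MRO: SafePool FrozenPool RemoteQueue SimpleCache SecureTask LocalEvent object
dispatch is defined in: SecureTask, SimpleCache. First along the MRO is SimpleCache.

SimpleCache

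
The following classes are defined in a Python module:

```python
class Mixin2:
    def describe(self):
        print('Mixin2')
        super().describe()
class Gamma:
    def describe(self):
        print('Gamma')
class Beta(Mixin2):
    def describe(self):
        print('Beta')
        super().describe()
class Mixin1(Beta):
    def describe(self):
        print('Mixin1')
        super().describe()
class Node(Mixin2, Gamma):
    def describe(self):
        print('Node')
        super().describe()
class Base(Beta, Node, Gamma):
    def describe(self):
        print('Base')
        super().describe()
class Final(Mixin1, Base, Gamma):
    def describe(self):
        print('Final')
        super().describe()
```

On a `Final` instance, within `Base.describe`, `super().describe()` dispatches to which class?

Beta

L[Final] = Final + merge(L[Mixin1], L[Base], L[Gamma], [Mixin1 Base Gamma])
  take Mixin1:  [Mixin1 Beta Mixin2 object] + [Base Beta Node Mixin2 Gamma object] + [Gamma object] + [Mixin1 Base Gamma]
  take Base:  [Beta Mixin2 object] + [Base Beta Node Mixin2 Gamma object] + [Gamma object] + [Base Gamma]
  take Beta:  [Beta Mixin2 object] + [Beta Node Mixin2 Gamma object] + [Gamma object] + [Gamma]
  take Node:  [Mixin2 object] + [Node Mixin2 Gamma object] + [Gamma object] + [Gamma]
  take Mixin2:  [Mixin2 object] + [Mixin2 Gamma object] + [Gamma object] + [Gamma]
  take Gamma:  [object] + [Gamma object] + [Gamma object] + [Gamma]
  take object:  [object] + [object] + [object]
MRO: Final Mixin1 Base Beta Node Mixin2 Gamma object
super() in Base.describe on a Final instance goes to the class after Base in Final's MRO: Beta.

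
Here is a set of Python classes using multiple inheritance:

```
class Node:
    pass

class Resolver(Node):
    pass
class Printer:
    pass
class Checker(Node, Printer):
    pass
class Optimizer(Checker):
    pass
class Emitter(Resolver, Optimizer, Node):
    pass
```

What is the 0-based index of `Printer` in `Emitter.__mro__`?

5

L[Emitter] = Emitter + merge(L[Resolver], L[Optimizer], L[Node], [Resolver Optimizer Node])
  take Resolver:  [Resolver Node object] + [Optimizer Checker Node Printer object] + [Node object] + [Resolver Optimizer Node]
  take Optimizer:  [Node object] + [Optimizer Checker Node Printer object] + [Node object] + [Optimizer Node]
  take Checker:  [Node object] + [Checker Node Printer object] + [Node object] + [Node]
  take Node:  [Node object] + [Node Printer object] + [Node object] + [Node]
  take Printer:  [object] + [Printer object] + [object]
  take object:  [object] + [object] + [object]
MRO: Emitter Resolver Optimizer Checker Node Printer object
Printer sits at index 5.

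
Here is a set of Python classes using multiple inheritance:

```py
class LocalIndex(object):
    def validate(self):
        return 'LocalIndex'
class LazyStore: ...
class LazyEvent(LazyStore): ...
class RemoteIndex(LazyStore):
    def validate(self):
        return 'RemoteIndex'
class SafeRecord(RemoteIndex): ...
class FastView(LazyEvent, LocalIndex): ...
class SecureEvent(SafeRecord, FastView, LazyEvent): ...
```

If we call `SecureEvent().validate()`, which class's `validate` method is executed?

RemoteIndex

L[SecureEvent] = SecureEvent + merge(L[SafeRecord], L[FastView], L[LazyEvent], [SafeRecord FastView LazyEvent])
  take SafeRecord:  [SafeRecord RemoteIndex LazyStore object] + [FastView LazyEvent LazyStore LocalIndex object] + [LazyEvent LazyStore object] + [SafeRecord FastView LazyEvent]
  take RemoteIndex:  [RemoteIndex LazyStore object] + [FastView LazyEvent LazyStore LocalIndex object] + [LazyEvent LazyStore object] + [FastView LazyEvent]
  take FastView:  [LazyStore object] + [FastView LazyEvent LazyStore LocalIndex object] + [LazyEvent LazyStore object] + [FastView LazyEvent]
  take LazyEvent:  [LazyStore object] + [LazyEvent LazyStore LocalIndex object] + [LazyEvent LazyStore object] + [LazyEvent]
  take LazyStore:  [LazyStore object] + [LazyStore LocalIndex object] + [LazyStore object]
  take LocalIndex:  [object] + [LocalIndex object] + [object]
  take object:  [object] + [object] + [object]
MRO: SecureEvent SafeRecord RemoteIndex FastView LazyEvent LazyStore LocalIndex object
validate is defined in: LocalIndex, RemoteIndex. First along the MRO is RemoteIndex.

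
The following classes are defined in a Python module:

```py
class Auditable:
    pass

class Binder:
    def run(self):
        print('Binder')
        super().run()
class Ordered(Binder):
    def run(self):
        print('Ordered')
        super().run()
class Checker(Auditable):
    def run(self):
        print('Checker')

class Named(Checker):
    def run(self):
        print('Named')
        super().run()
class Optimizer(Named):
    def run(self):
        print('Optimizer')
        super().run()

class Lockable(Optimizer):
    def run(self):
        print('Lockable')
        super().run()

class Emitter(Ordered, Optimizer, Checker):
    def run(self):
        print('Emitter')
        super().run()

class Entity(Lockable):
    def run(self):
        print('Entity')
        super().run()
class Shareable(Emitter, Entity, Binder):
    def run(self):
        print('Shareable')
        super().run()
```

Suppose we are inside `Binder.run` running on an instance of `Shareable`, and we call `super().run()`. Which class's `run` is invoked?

Lockable

L[Shareable] = Shareable + merge(L[Emitter], L[Entity], L[Binder], [Emitter Entity Binder])
  take Emitter:  [Emitter Ordered Binder Optimizer Named Checker Auditable object] + [Entity Lockable Optimizer Named Checker Auditable object] + [Binder object] + [Emitter Entity Binder]
  take Ordered:  [Ordered Binder Optimizer Named Checker Auditable object] + [Entity Lockable Optimizer Named Checker Auditable object] + [Binder object] + [Entity Binder]
  take Entity:  [Binder Optimizer Named Checker Auditable object] + [Entity Lockable Optimizer Named Checker Auditable object] + [Binder object] + [Entity Binder]
  take Binder:  [Binder Optimizer Named Checker Auditable object] + [Lockable Optimizer Named Checker Auditable object] + [Binder object] + [Binder]
  take Lockable:  [Optimizer Named Checker Auditable object] + [Lockable Optimizer Named Checker Auditable object] + [object]
  take Optimizer:  [Optimizer Named Checker Auditable object] + [Optimizer Named Checker Auditable object] + [object]
  take Named:  [Named Checker Auditable object] + [Named Checker Auditable object] + [object]
  take Checker:  [Checker Auditable object] + [Checker Auditable object] + [object]
  take Auditable:  [Auditable object] + [Auditable object] + [object]
  take object:  [object] + [object] + [object]
MRO: Shareable Emitter Ordered Entity Binder Lockable Optimizer Named Checker Auditable object
super() in Binder.run on a Shareable instance goes to the class after Binder in Shareable's MRO: Lockable.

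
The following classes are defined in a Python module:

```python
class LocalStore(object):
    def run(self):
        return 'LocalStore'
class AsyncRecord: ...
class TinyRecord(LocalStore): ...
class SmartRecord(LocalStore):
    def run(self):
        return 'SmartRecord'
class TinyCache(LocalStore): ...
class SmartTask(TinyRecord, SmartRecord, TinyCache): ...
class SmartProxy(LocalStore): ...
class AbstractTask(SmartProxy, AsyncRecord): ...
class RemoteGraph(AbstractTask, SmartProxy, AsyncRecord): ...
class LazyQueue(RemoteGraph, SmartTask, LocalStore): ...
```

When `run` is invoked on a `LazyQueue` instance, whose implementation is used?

L[LazyQueue] = LazyQueue + merge(L[RemoteGraph], L[SmartTask], L[LocalStore], [RemoteGraph SmartTask LocalStore])
  take RemoteGraph:  [RemoteGraph AbstractTask SmartProxy LocalStore AsyncRecord object] + [SmartTask TinyRecord SmartRecord TinyCache LocalStore object] + [LocalStore object] + [RemoteGraph SmartTask LocalStore]
  take AbstractTask:  [AbstractTask SmartProxy LocalStore AsyncRecord object] + [SmartTask TinyRecord SmartRecord TinyCache LocalStore object] + [LocalStore object] + [SmartTask LocalStore]
  take SmartProxy:  [SmartProxy LocalStore AsyncRecord object] + [SmartTask TinyRecord SmartRecord TinyCache LocalStore object] + [LocalStore object] + [SmartTask LocalStore]
  take SmartTask:  [LocalStore AsyncRecord object] + [SmartTask TinyRecord SmartRecord TinyCache LocalStore object] + [LocalStore object] + [SmartTask LocalStore]
  take TinyRecord:  [LocalStore AsyncRecord object] + [TinyRecord SmartRecord TinyCache LocalStore object] + [LocalStore object] + [LocalStore]
  take SmartRecord:  [LocalStore AsyncRecord object] + [SmartRecord TinyCache LocalStore object] + [LocalStore object] + [LocalStore]
  take TinyCache:  [LocalStore AsyncRecord object] + [TinyCache LocalStore object] + [LocalStore object] + [LocalStore]
  take LocalStore:  [LocalStore AsyncRecord object] + [LocalStore object] + [LocalStore object] + [LocalStore]
  take AsyncRecord:  [AsyncRecord object] + [object] + [object]
  take object:  [object] + [object] + [object]
MRO: LazyQueue RemoteGraph AbstractTask SmartProxy SmartTask TinyRecord SmartRecord TinyCache LocalStore AsyncRecord object
run is defined in: LocalStore, SmartRecord. First along the MRO is SmartRecord.

SmartRecord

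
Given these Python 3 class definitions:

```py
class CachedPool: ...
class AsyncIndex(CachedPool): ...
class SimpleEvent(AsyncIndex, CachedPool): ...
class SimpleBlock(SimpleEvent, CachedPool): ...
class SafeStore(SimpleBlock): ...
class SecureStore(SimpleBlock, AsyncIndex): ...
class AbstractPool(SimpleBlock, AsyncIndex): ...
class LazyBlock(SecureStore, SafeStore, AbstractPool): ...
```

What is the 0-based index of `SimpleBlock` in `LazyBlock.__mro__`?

L[LazyBlock] = LazyBlock + merge(L[SecureStore], L[SafeStore], L[AbstractPool], [SecureStore SafeStore AbstractPool])
  take SecureStore:  [SecureStore SimpleBlock SimpleEvent AsyncIndex CachedPool object] + [SafeStore SimpleBlock SimpleEvent AsyncIndex CachedPool object] + [AbstractPool SimpleBlock SimpleEvent AsyncIndex CachedPool object] + [SecureStore SafeStore AbstractPool]
  take SafeStore:  [SimpleBlock SimpleEvent AsyncIndex CachedPool object] + [SafeStore SimpleBlock SimpleEvent AsyncIndex CachedPool object] + [AbstractPool SimpleBlock SimpleEvent AsyncIndex CachedPool object] + [SafeStore AbstractPool]
  take AbstractPool:  [SimpleBlock SimpleEvent AsyncIndex CachedPool object] + [SimpleBlock SimpleEvent AsyncIndex CachedPool object] + [AbstractPool SimpleBlock SimpleEvent AsyncIndex CachedPool object] + [AbstractPool]
  take SimpleBlock:  [SimpleBlock SimpleEvent AsyncIndex CachedPool object] + [SimpleBlock SimpleEvent AsyncIndex CachedPool object] + [SimpleBlock SimpleEvent AsyncIndex CachedPool object]
  take SimpleEvent:  [SimpleEvent AsyncIndex CachedPool object] + [SimpleEvent AsyncIndex CachedPool object] + [SimpleEvent AsyncIndex CachedPool object]
  take AsyncIndex:  [AsyncIndex CachedPool object] + [AsyncIndex CachedPool object] + [AsyncIndex CachedPool object]
  take CachedPool:  [CachedPool object] + [CachedPool object] + [CachedPool object]
  take object:  [object] + [object] + [object]
MRO: LazyBlock SecureStore SafeStore AbstractPool SimpleBlock SimpleEvent AsyncIndex CachedPool object
SimpleBlock sits at index 4.

4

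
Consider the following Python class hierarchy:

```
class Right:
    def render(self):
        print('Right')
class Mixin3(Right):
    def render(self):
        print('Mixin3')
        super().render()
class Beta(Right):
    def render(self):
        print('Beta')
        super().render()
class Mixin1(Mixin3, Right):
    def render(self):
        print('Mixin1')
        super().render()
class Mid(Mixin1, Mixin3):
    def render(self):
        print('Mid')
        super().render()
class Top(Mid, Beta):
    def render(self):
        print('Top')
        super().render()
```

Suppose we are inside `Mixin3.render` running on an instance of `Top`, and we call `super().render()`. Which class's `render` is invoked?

Beta

L[Top] = Top + merge(L[Mid], L[Beta], [Mid Beta])
  take Mid:  [Mid Mixin1 Mixin3 Right object] + [Beta Right object] + [Mid Beta]
  take Mixin1:  [Mixin1 Mixin3 Right object] + [Beta Right object] + [Beta]
  take Mixin3:  [Mixin3 Right object] + [Beta Right object] + [Beta]
  take Beta:  [Right object] + [Beta Right object] + [Beta]
  take Right:  [Right object] + [Right object]
  take object:  [object] + [object]
MRO: Top Mid Mixin1 Mixin3 Beta Right object
super() in Mixin3.render on a Top instance goes to the class after Mixin3 in Top's MRO: Beta.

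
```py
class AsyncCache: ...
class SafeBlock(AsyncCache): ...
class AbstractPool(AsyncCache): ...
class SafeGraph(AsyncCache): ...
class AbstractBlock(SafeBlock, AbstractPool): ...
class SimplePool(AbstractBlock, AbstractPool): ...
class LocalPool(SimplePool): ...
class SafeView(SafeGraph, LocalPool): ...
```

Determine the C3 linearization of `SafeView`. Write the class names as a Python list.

L[SafeView] = SafeView + merge(L[SafeGraph], L[LocalPool], [SafeGraph LocalPool])
  take SafeGraph:  [SafeGraph AsyncCache object] + [LocalPool SimplePool AbstractBlock SafeBlock AbstractPool AsyncCache object] + [SafeGraph LocalPool]
  take LocalPool:  [AsyncCache object] + [LocalPool SimplePool AbstractBlock SafeBlock AbstractPool AsyncCache object] + [LocalPool]
  take SimplePool:  [AsyncCache object] + [SimplePool AbstractBlock SafeBlock AbstractPool AsyncCache object]
  take AbstractBlock:  [AsyncCache object] + [AbstractBlock SafeBlock AbstractPool AsyncCache object]
  take SafeBlock:  [AsyncCache object] + [SafeBlock AbstractPool AsyncCache object]
  take AbstractPool:  [AsyncCache object] + [AbstractPool AsyncCache object]
  take AsyncCache:  [AsyncCache object] + [AsyncCache object]
  take object:  [object] + [object]

[SafeView, SafeGraph, LocalPool, SimplePool, AbstractBlock, SafeBlock, AbstractPool, AsyncCache, object]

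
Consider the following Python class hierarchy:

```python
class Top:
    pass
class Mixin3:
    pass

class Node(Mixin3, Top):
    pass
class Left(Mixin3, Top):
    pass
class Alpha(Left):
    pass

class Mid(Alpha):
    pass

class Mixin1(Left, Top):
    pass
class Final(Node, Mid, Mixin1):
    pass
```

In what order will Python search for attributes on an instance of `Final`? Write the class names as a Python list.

L[Final] = Final + merge(L[Node], L[Mid], L[Mixin1], [Node Mid Mixin1])
  take Node:  [Node Mixin3 Top object] + [Mid Alpha Left Mixin3 Top object] + [Mixin1 Left Mixin3 Top object] + [Node Mid Mixin1]
  take Mid:  [Mixin3 Top object] + [Mid Alpha Left Mixin3 Top object] + [Mixin1 Left Mixin3 Top object] + [Mid Mixin1]
  take Alpha:  [Mixin3 Top object] + [Alpha Left Mixin3 Top object] + [Mixin1 Left Mixin3 Top object] + [Mixin1]
  take Mixin1:  [Mixin3 Top object] + [Left Mixin3 Top object] + [Mixin1 Left Mixin3 Top object] + [Mixin1]
  take Left:  [Mixin3 Top object] + [Left Mixin3 Top object] + [Left Mixin3 Top object]
  take Mixin3:  [Mixin3 Top object] + [Mixin3 Top object] + [Mixin3 Top object]
  take Top:  [Top object] + [Top object] + [Top object]
  take object:  [object] + [object] + [object]

[Final, Node, Mid, Alpha, Mixin1, Left, Mixin3, Top, object]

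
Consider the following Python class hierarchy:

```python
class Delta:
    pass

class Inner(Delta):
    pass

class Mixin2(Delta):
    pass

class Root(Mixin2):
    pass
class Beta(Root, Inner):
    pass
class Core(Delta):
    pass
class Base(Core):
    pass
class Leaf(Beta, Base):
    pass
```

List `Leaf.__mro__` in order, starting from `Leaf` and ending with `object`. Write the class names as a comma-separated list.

Leaf, Beta, Root, Mixin2, Inner, Base, Core, Delta, object

L[Leaf] = Leaf + merge(L[Beta], L[Base], [Beta Base])
  take Beta:  [Beta Root Mixin2 Inner Delta object] + [Base Core Delta object] + [Beta Base]
  take Root:  [Root Mixin2 Inner Delta object] + [Base Core Delta object] + [Base]
  take Mixin2:  [Mixin2 Inner Delta object] + [Base Core Delta object] + [Base]
  take Inner:  [Inner Delta object] + [Base Core Delta object] + [Base]
  take Base:  [Delta object] + [Base Core Delta object] + [Base]
  take Core:  [Delta object] + [Core Delta object]
  take Delta:  [Delta object] + [Delta object]
  take object:  [object] + [object]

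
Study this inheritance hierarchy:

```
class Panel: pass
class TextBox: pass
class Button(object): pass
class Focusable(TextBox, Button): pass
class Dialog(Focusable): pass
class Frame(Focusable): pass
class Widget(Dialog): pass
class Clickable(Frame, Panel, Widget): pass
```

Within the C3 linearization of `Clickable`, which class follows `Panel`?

Widget

L[Clickable] = Clickable + merge(L[Frame], L[Panel], L[Widget], [Frame Panel Widget])
  take Frame:  [Frame Focusable TextBox Button object] + [Panel object] + [Widget Dialog Focusable TextBox Button object] + [Frame Panel Widget]
  take Panel:  [Focusable TextBox Button object] + [Panel object] + [Widget Dialog Focusable TextBox Button object] + [Panel Widget]
  take Widget:  [Focusable TextBox Button object] + [object] + [Widget Dialog Focusable TextBox Button object] + [Widget]
  take Dialog:  [Focusable TextBox Button object] + [object] + [Dialog Focusable TextBox Button object]
  take Focusable:  [Focusable TextBox Button object] + [object] + [Focusable TextBox Button object]
  take TextBox:  [TextBox Button object] + [object] + [TextBox Button object]
  take Button:  [Button object] + [object] + [Button object]
  take object:  [object] + [object] + [object]
MRO: Clickable Frame Panel Widget Dialog Focusable TextBox Button object
Panel is at position 2; next is Widget.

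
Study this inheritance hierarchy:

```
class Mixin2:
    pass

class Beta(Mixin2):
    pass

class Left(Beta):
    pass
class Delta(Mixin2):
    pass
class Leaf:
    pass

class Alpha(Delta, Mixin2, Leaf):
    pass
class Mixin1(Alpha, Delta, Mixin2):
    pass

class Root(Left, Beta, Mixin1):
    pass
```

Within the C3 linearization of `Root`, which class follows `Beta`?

L[Root] = Root + merge(L[Left], L[Beta], L[Mixin1], [Left Beta Mixin1])
  take Left:  [Left Beta Mixin2 object] + [Beta Mixin2 object] + [Mixin1 Alpha Delta Mixin2 Leaf object] + [Left Beta Mixin1]
  take Beta:  [Beta Mixin2 object] + [Beta Mixin2 object] + [Mixin1 Alpha Delta Mixin2 Leaf object] + [Beta Mixin1]
  take Mixin1:  [Mixin2 object] + [Mixin2 object] + [Mixin1 Alpha Delta Mixin2 Leaf object] + [Mixin1]
  take Alpha:  [Mixin2 object] + [Mixin2 object] + [Alpha Delta Mixin2 Leaf object]
  take Delta:  [Mixin2 object] + [Mixin2 object] + [Delta Mixin2 Leaf object]
  take Mixin2:  [Mixin2 object] + [Mixin2 object] + [Mixin2 Leaf object]
  take Leaf:  [object] + [object] + [Leaf object]
  take object:  [object] + [object] + [object]
MRO: Root Left Beta Mixin1 Alpha Delta Mixin2 Leaf object
Beta is at position 2; next is Mixin1.

Mixin1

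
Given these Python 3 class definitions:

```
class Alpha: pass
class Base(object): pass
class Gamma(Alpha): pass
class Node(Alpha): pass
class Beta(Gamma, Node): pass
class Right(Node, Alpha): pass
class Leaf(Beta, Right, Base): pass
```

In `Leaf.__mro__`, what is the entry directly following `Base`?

L[Leaf] = Leaf + merge(L[Beta], L[Right], L[Base], [Beta Right Base])
  take Beta:  [Beta Gamma Node Alpha object] + [Right Node Alpha object] + [Base object] + [Beta Right Base]
  take Gamma:  [Gamma Node Alpha object] + [Right Node Alpha object] + [Base object] + [Right Base]
  take Right:  [Node Alpha object] + [Right Node Alpha object] + [Base object] + [Right Base]
  take Node:  [Node Alpha object] + [Node Alpha object] + [Base object] + [Base]
  take Alpha:  [Alpha object] + [Alpha object] + [Base object] + [Base]
  take Base:  [object] + [object] + [Base object] + [Base]
  take object:  [object] + [object] + [object]
MRO: Leaf Beta Gamma Right Node Alpha Base object
Base is at position 6; next is object.

object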